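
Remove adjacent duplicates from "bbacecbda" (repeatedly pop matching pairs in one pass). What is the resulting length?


Input: bbacecbda
Stack-based adjacent duplicate removal:
  Read 'b': push. Stack: b
  Read 'b': matches stack top 'b' => pop. Stack: (empty)
  Read 'a': push. Stack: a
  Read 'c': push. Stack: ac
  Read 'e': push. Stack: ace
  Read 'c': push. Stack: acec
  Read 'b': push. Stack: acecb
  Read 'd': push. Stack: acecbd
  Read 'a': push. Stack: acecbda
Final stack: "acecbda" (length 7)

7


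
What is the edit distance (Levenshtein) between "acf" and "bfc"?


Computing edit distance: "acf" -> "bfc"
DP table:
           b    f    c
      0    1    2    3
  a   1    1    2    3
  c   2    2    2    2
  f   3    3    2    3
Edit distance = dp[3][3] = 3

3


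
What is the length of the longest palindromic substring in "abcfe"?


Input: "abcfe"
Checking substrings for palindromes:
  No multi-char palindromic substrings found
Longest palindromic substring: "a" with length 1

1


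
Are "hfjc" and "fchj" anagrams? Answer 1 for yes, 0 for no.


Strings: "hfjc", "fchj"
Sorted first:  cfhj
Sorted second: cfhj
Sorted forms match => anagrams

1


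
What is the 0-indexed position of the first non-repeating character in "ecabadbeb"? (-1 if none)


Input: ecabadbeb
Character frequencies:
  'a': 2
  'b': 3
  'c': 1
  'd': 1
  'e': 2
Scanning left to right for freq == 1:
  Position 0 ('e'): freq=2, skip
  Position 1 ('c'): unique! => answer = 1

1


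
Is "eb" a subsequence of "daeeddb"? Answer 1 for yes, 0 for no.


Check if "eb" is a subsequence of "daeeddb"
Greedy scan:
  Position 0 ('d'): no match needed
  Position 1 ('a'): no match needed
  Position 2 ('e'): matches sub[0] = 'e'
  Position 3 ('e'): no match needed
  Position 4 ('d'): no match needed
  Position 5 ('d'): no match needed
  Position 6 ('b'): matches sub[1] = 'b'
All 2 characters matched => is a subsequence

1


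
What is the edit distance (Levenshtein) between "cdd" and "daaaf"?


Computing edit distance: "cdd" -> "daaaf"
DP table:
           d    a    a    a    f
      0    1    2    3    4    5
  c   1    1    2    3    4    5
  d   2    1    2    3    4    5
  d   3    2    2    3    4    5
Edit distance = dp[3][5] = 5

5


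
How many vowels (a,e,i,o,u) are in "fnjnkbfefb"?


Input: fnjnkbfefb
Checking each character:
  'f' at position 0: consonant
  'n' at position 1: consonant
  'j' at position 2: consonant
  'n' at position 3: consonant
  'k' at position 4: consonant
  'b' at position 5: consonant
  'f' at position 6: consonant
  'e' at position 7: vowel (running total: 1)
  'f' at position 8: consonant
  'b' at position 9: consonant
Total vowels: 1

1


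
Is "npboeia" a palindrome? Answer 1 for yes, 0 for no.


Input: npboeia
Reversed: aieobpn
  Compare pos 0 ('n') with pos 6 ('a'): MISMATCH
  Compare pos 1 ('p') with pos 5 ('i'): MISMATCH
  Compare pos 2 ('b') with pos 4 ('e'): MISMATCH
Result: not a palindrome

0


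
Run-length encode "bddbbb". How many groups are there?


Input: bddbbb
Scanning for consecutive runs:
  Group 1: 'b' x 1 (positions 0-0)
  Group 2: 'd' x 2 (positions 1-2)
  Group 3: 'b' x 3 (positions 3-5)
Total groups: 3

3


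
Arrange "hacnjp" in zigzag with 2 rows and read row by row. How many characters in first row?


Zigzag "hacnjp" into 2 rows:
Placing characters:
  'h' => row 0
  'a' => row 1
  'c' => row 0
  'n' => row 1
  'j' => row 0
  'p' => row 1
Rows:
  Row 0: "hcj"
  Row 1: "anp"
First row length: 3

3


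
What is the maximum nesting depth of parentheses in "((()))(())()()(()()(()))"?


Input: "((()))(())()()(()()(()))"
Tracking depth:
  Position 0 '(': depth becomes 1
  Position 1 '(': depth becomes 2
  Position 2 '(': depth becomes 3
  Position 3 ')': depth becomes 2
  Position 4 ')': depth becomes 1
  Position 5 ')': depth becomes 0
  Position 6 '(': depth becomes 1
  Position 7 '(': depth becomes 2
  Position 8 ')': depth becomes 1
  Position 9 ')': depth becomes 0
  Position 10 '(': depth becomes 1
  Position 11 ')': depth becomes 0
  Position 12 '(': depth becomes 1
  Position 13 ')': depth becomes 0
  Position 14 '(': depth becomes 1
  Position 15 '(': depth becomes 2
  Position 16 ')': depth becomes 1
  Position 17 '(': depth becomes 2
  Position 18 ')': depth becomes 1
  Position 19 '(': depth becomes 2
  Position 20 '(': depth becomes 3
  Position 21 ')': depth becomes 2
  Position 22 ')': depth becomes 1
  Position 23 ')': depth becomes 0
Maximum depth reached: 3

3


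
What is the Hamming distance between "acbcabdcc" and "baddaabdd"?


Comparing "acbcabdcc" and "baddaabdd" position by position:
  Position 0: 'a' vs 'b' => differ
  Position 1: 'c' vs 'a' => differ
  Position 2: 'b' vs 'd' => differ
  Position 3: 'c' vs 'd' => differ
  Position 4: 'a' vs 'a' => same
  Position 5: 'b' vs 'a' => differ
  Position 6: 'd' vs 'b' => differ
  Position 7: 'c' vs 'd' => differ
  Position 8: 'c' vs 'd' => differ
Total differences (Hamming distance): 8

8


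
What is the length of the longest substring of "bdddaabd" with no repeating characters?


Input: "bdddaabd"
Sliding window (track last position of each char):
  Position 0 ('b'): window [0,0] length 1 -- new best
  Position 1 ('d'): window [0,1] length 2 -- new best
  Position 2 ('d'): repeat (last at 1), move window start to 2
  Position 2 ('d'): window [2,2] length 1
  Position 3 ('d'): repeat (last at 2), move window start to 3
  Position 3 ('d'): window [3,3] length 1
  Position 4 ('a'): window [3,4] length 2
  Position 5 ('a'): repeat (last at 4), move window start to 5
  Position 5 ('a'): window [5,5] length 1
  Position 6 ('b'): window [5,6] length 2
  Position 7 ('d'): window [5,7] length 3 -- new best
Longest substring with no repeats: "abd" with length 3

3


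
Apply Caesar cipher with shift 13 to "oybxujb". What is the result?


Caesar cipher: shift "oybxujb" by 13
  'o' (pos 14) + 13 = pos 1 = 'b'
  'y' (pos 24) + 13 = pos 11 = 'l'
  'b' (pos 1) + 13 = pos 14 = 'o'
  'x' (pos 23) + 13 = pos 10 = 'k'
  'u' (pos 20) + 13 = pos 7 = 'h'
  'j' (pos 9) + 13 = pos 22 = 'w'
  'b' (pos 1) + 13 = pos 14 = 'o'
Result: blokhwo

blokhwo


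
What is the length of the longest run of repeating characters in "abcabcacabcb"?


Input: "abcabcacabcb"
Scanning for longest run:
  Position 1 ('b'): new char, reset run to 1
  Position 2 ('c'): new char, reset run to 1
  Position 3 ('a'): new char, reset run to 1
  Position 4 ('b'): new char, reset run to 1
  Position 5 ('c'): new char, reset run to 1
  Position 6 ('a'): new char, reset run to 1
  Position 7 ('c'): new char, reset run to 1
  Position 8 ('a'): new char, reset run to 1
  Position 9 ('b'): new char, reset run to 1
  Position 10 ('c'): new char, reset run to 1
  Position 11 ('b'): new char, reset run to 1
Longest run: 'a' with length 1

1


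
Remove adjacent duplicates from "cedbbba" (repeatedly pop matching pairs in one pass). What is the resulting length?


Input: cedbbba
Stack-based adjacent duplicate removal:
  Read 'c': push. Stack: c
  Read 'e': push. Stack: ce
  Read 'd': push. Stack: ced
  Read 'b': push. Stack: cedb
  Read 'b': matches stack top 'b' => pop. Stack: ced
  Read 'b': push. Stack: cedb
  Read 'a': push. Stack: cedba
Final stack: "cedba" (length 5)

5


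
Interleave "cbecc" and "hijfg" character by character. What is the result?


Interleaving "cbecc" and "hijfg":
  Position 0: 'c' from first, 'h' from second => "ch"
  Position 1: 'b' from first, 'i' from second => "bi"
  Position 2: 'e' from first, 'j' from second => "ej"
  Position 3: 'c' from first, 'f' from second => "cf"
  Position 4: 'c' from first, 'g' from second => "cg"
Result: chbiejcfcg

chbiejcfcg


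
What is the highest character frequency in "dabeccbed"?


Input: dabeccbed
Character counts:
  'a': 1
  'b': 2
  'c': 2
  'd': 2
  'e': 2
Maximum frequency: 2

2


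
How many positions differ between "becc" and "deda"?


Comparing "becc" and "deda" position by position:
  Position 0: 'b' vs 'd' => DIFFER
  Position 1: 'e' vs 'e' => same
  Position 2: 'c' vs 'd' => DIFFER
  Position 3: 'c' vs 'a' => DIFFER
Positions that differ: 3

3


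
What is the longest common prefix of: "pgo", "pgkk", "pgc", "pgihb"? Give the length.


Words: pgo, pgkk, pgc, pgihb
  Position 0: all 'p' => match
  Position 1: all 'g' => match
  Position 2: ('o', 'k', 'c', 'i') => mismatch, stop
LCP = "pg" (length 2)

2


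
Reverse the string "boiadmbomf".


Input: boiadmbomf
Reading characters right to left:
  Position 9: 'f'
  Position 8: 'm'
  Position 7: 'o'
  Position 6: 'b'
  Position 5: 'm'
  Position 4: 'd'
  Position 3: 'a'
  Position 2: 'i'
  Position 1: 'o'
  Position 0: 'b'
Reversed: fmobmdaiob

fmobmdaiob


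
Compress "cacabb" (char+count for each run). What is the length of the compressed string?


Input: cacabb
Runs:
  'c' x 1 => "c1"
  'a' x 1 => "a1"
  'c' x 1 => "c1"
  'a' x 1 => "a1"
  'b' x 2 => "b2"
Compressed: "c1a1c1a1b2"
Compressed length: 10

10


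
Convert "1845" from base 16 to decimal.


Input: "1845" in base 16
Positional expansion:
  Digit '1' (value 1) x 16^3 = 4096
  Digit '8' (value 8) x 16^2 = 2048
  Digit '4' (value 4) x 16^1 = 64
  Digit '5' (value 5) x 16^0 = 5
Sum = 6213

6213


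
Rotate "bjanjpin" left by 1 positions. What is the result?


Input: "bjanjpin", rotate left by 1
First 1 characters: "b"
Remaining characters: "janjpin"
Concatenate remaining + first: "janjpin" + "b" = "janjpinb"

janjpinb


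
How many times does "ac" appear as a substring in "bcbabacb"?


Searching for "ac" in "bcbabacb"
Scanning each position:
  Position 0: "bc" => no
  Position 1: "cb" => no
  Position 2: "ba" => no
  Position 3: "ab" => no
  Position 4: "ba" => no
  Position 5: "ac" => MATCH
  Position 6: "cb" => no
Total occurrences: 1

1


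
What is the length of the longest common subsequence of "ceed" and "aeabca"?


LCS of "ceed" and "aeabca"
DP table:
           a    e    a    b    c    a
      0    0    0    0    0    0    0
  c   0    0    0    0    0    1    1
  e   0    0    1    1    1    1    1
  e   0    0    1    1    1    1    1
  d   0    0    1    1    1    1    1
LCS length = dp[4][6] = 1

1


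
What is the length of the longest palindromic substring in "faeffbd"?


Input: "faeffbd"
Checking substrings for palindromes:
  [3:5] "ff" (len 2) => palindrome
Longest palindromic substring: "ff" with length 2

2


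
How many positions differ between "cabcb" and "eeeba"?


Comparing "cabcb" and "eeeba" position by position:
  Position 0: 'c' vs 'e' => DIFFER
  Position 1: 'a' vs 'e' => DIFFER
  Position 2: 'b' vs 'e' => DIFFER
  Position 3: 'c' vs 'b' => DIFFER
  Position 4: 'b' vs 'a' => DIFFER
Positions that differ: 5

5


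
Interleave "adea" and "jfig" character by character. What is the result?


Interleaving "adea" and "jfig":
  Position 0: 'a' from first, 'j' from second => "aj"
  Position 1: 'd' from first, 'f' from second => "df"
  Position 2: 'e' from first, 'i' from second => "ei"
  Position 3: 'a' from first, 'g' from second => "ag"
Result: ajdfeiag

ajdfeiag


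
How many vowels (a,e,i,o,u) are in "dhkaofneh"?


Input: dhkaofneh
Checking each character:
  'd' at position 0: consonant
  'h' at position 1: consonant
  'k' at position 2: consonant
  'a' at position 3: vowel (running total: 1)
  'o' at position 4: vowel (running total: 2)
  'f' at position 5: consonant
  'n' at position 6: consonant
  'e' at position 7: vowel (running total: 3)
  'h' at position 8: consonant
Total vowels: 3

3


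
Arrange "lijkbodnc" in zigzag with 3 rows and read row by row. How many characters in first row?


Zigzag "lijkbodnc" into 3 rows:
Placing characters:
  'l' => row 0
  'i' => row 1
  'j' => row 2
  'k' => row 1
  'b' => row 0
  'o' => row 1
  'd' => row 2
  'n' => row 1
  'c' => row 0
Rows:
  Row 0: "lbc"
  Row 1: "ikon"
  Row 2: "jd"
First row length: 3

3


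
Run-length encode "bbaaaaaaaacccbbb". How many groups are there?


Input: bbaaaaaaaacccbbb
Scanning for consecutive runs:
  Group 1: 'b' x 2 (positions 0-1)
  Group 2: 'a' x 8 (positions 2-9)
  Group 3: 'c' x 3 (positions 10-12)
  Group 4: 'b' x 3 (positions 13-15)
Total groups: 4

4


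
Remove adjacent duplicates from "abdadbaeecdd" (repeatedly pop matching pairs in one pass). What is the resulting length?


Input: abdadbaeecdd
Stack-based adjacent duplicate removal:
  Read 'a': push. Stack: a
  Read 'b': push. Stack: ab
  Read 'd': push. Stack: abd
  Read 'a': push. Stack: abda
  Read 'd': push. Stack: abdad
  Read 'b': push. Stack: abdadb
  Read 'a': push. Stack: abdadba
  Read 'e': push. Stack: abdadbae
  Read 'e': matches stack top 'e' => pop. Stack: abdadba
  Read 'c': push. Stack: abdadbac
  Read 'd': push. Stack: abdadbacd
  Read 'd': matches stack top 'd' => pop. Stack: abdadbac
Final stack: "abdadbac" (length 8)

8


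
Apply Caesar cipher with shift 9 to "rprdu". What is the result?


Caesar cipher: shift "rprdu" by 9
  'r' (pos 17) + 9 = pos 0 = 'a'
  'p' (pos 15) + 9 = pos 24 = 'y'
  'r' (pos 17) + 9 = pos 0 = 'a'
  'd' (pos 3) + 9 = pos 12 = 'm'
  'u' (pos 20) + 9 = pos 3 = 'd'
Result: ayamd

ayamd


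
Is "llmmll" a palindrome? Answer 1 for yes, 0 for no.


Input: llmmll
Reversed: llmmll
  Compare pos 0 ('l') with pos 5 ('l'): match
  Compare pos 1 ('l') with pos 4 ('l'): match
  Compare pos 2 ('m') with pos 3 ('m'): match
Result: palindrome

1


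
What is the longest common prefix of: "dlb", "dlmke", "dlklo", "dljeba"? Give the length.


Words: dlb, dlmke, dlklo, dljeba
  Position 0: all 'd' => match
  Position 1: all 'l' => match
  Position 2: ('b', 'm', 'k', 'j') => mismatch, stop
LCP = "dl" (length 2)

2


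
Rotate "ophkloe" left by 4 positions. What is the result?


Input: "ophkloe", rotate left by 4
First 4 characters: "ophk"
Remaining characters: "loe"
Concatenate remaining + first: "loe" + "ophk" = "loeophk"

loeophk


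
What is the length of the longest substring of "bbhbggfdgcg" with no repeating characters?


Input: "bbhbggfdgcg"
Sliding window (track last position of each char):
  Position 0 ('b'): window [0,0] length 1 -- new best
  Position 1 ('b'): repeat (last at 0), move window start to 1
  Position 1 ('b'): window [1,1] length 1
  Position 2 ('h'): window [1,2] length 2 -- new best
  Position 3 ('b'): repeat (last at 1), move window start to 2
  Position 3 ('b'): window [2,3] length 2
  Position 4 ('g'): window [2,4] length 3 -- new best
  Position 5 ('g'): repeat (last at 4), move window start to 5
  Position 5 ('g'): window [5,5] length 1
  Position 6 ('f'): window [5,6] length 2
  Position 7 ('d'): window [5,7] length 3
  Position 8 ('g'): repeat (last at 5), move window start to 6
  Position 8 ('g'): window [6,8] length 3
  Position 9 ('c'): window [6,9] length 4 -- new best
  Position 10 ('g'): repeat (last at 8), move window start to 9
  Position 10 ('g'): window [9,10] length 2
Longest substring with no repeats: "fdgc" with length 4

4


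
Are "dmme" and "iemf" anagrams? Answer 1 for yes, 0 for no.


Strings: "dmme", "iemf"
Sorted first:  demm
Sorted second: efim
Differ at position 0: 'd' vs 'e' => not anagrams

0


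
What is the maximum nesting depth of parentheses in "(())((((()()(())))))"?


Input: "(())((((()()(())))))"
Tracking depth:
  Position 0 '(': depth becomes 1
  Position 1 '(': depth becomes 2
  Position 2 ')': depth becomes 1
  Position 3 ')': depth becomes 0
  Position 4 '(': depth becomes 1
  Position 5 '(': depth becomes 2
  Position 6 '(': depth becomes 3
  Position 7 '(': depth becomes 4
  Position 8 '(': depth becomes 5
  Position 9 ')': depth becomes 4
  Position 10 '(': depth becomes 5
  Position 11 ')': depth becomes 4
  Position 12 '(': depth becomes 5
  Position 13 '(': depth becomes 6
  Position 14 ')': depth becomes 5
  Position 15 ')': depth becomes 4
  Position 16 ')': depth becomes 3
  Position 17 ')': depth becomes 2
  Position 18 ')': depth becomes 1
  Position 19 ')': depth becomes 0
Maximum depth reached: 6

6


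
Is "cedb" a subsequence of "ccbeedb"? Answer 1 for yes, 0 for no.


Check if "cedb" is a subsequence of "ccbeedb"
Greedy scan:
  Position 0 ('c'): matches sub[0] = 'c'
  Position 1 ('c'): no match needed
  Position 2 ('b'): no match needed
  Position 3 ('e'): matches sub[1] = 'e'
  Position 4 ('e'): no match needed
  Position 5 ('d'): matches sub[2] = 'd'
  Position 6 ('b'): matches sub[3] = 'b'
All 4 characters matched => is a subsequence

1


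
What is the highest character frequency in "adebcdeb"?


Input: adebcdeb
Character counts:
  'a': 1
  'b': 2
  'c': 1
  'd': 2
  'e': 2
Maximum frequency: 2

2


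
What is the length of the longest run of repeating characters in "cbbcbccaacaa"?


Input: "cbbcbccaacaa"
Scanning for longest run:
  Position 1 ('b'): new char, reset run to 1
  Position 2 ('b'): continues run of 'b', length=2
  Position 3 ('c'): new char, reset run to 1
  Position 4 ('b'): new char, reset run to 1
  Position 5 ('c'): new char, reset run to 1
  Position 6 ('c'): continues run of 'c', length=2
  Position 7 ('a'): new char, reset run to 1
  Position 8 ('a'): continues run of 'a', length=2
  Position 9 ('c'): new char, reset run to 1
  Position 10 ('a'): new char, reset run to 1
  Position 11 ('a'): continues run of 'a', length=2
Longest run: 'b' with length 2

2


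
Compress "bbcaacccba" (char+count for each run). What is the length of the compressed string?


Input: bbcaacccba
Runs:
  'b' x 2 => "b2"
  'c' x 1 => "c1"
  'a' x 2 => "a2"
  'c' x 3 => "c3"
  'b' x 1 => "b1"
  'a' x 1 => "a1"
Compressed: "b2c1a2c3b1a1"
Compressed length: 12

12


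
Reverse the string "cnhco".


Input: cnhco
Reading characters right to left:
  Position 4: 'o'
  Position 3: 'c'
  Position 2: 'h'
  Position 1: 'n'
  Position 0: 'c'
Reversed: ochnc

ochnc


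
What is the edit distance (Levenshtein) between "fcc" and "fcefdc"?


Computing edit distance: "fcc" -> "fcefdc"
DP table:
           f    c    e    f    d    c
      0    1    2    3    4    5    6
  f   1    0    1    2    3    4    5
  c   2    1    0    1    2    3    4
  c   3    2    1    1    2    3    3
Edit distance = dp[3][6] = 3

3


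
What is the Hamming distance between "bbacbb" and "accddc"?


Comparing "bbacbb" and "accddc" position by position:
  Position 0: 'b' vs 'a' => differ
  Position 1: 'b' vs 'c' => differ
  Position 2: 'a' vs 'c' => differ
  Position 3: 'c' vs 'd' => differ
  Position 4: 'b' vs 'd' => differ
  Position 5: 'b' vs 'c' => differ
Total differences (Hamming distance): 6

6


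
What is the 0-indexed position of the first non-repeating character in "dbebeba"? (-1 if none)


Input: dbebeba
Character frequencies:
  'a': 1
  'b': 3
  'd': 1
  'e': 2
Scanning left to right for freq == 1:
  Position 0 ('d'): unique! => answer = 0

0


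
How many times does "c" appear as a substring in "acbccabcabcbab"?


Searching for "c" in "acbccabcabcbab"
Scanning each position:
  Position 0: "a" => no
  Position 1: "c" => MATCH
  Position 2: "b" => no
  Position 3: "c" => MATCH
  Position 4: "c" => MATCH
  Position 5: "a" => no
  Position 6: "b" => no
  Position 7: "c" => MATCH
  Position 8: "a" => no
  Position 9: "b" => no
  Position 10: "c" => MATCH
  Position 11: "b" => no
  Position 12: "a" => no
  Position 13: "b" => no
Total occurrences: 5

5


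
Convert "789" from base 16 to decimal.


Input: "789" in base 16
Positional expansion:
  Digit '7' (value 7) x 16^2 = 1792
  Digit '8' (value 8) x 16^1 = 128
  Digit '9' (value 9) x 16^0 = 9
Sum = 1929

1929


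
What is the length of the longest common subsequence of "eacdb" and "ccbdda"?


LCS of "eacdb" and "ccbdda"
DP table:
           c    c    b    d    d    a
      0    0    0    0    0    0    0
  e   0    0    0    0    0    0    0
  a   0    0    0    0    0    0    1
  c   0    1    1    1    1    1    1
  d   0    1    1    1    2    2    2
  b   0    1    1    2    2    2    2
LCS length = dp[5][6] = 2

2


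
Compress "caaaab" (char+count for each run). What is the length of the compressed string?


Input: caaaab
Runs:
  'c' x 1 => "c1"
  'a' x 4 => "a4"
  'b' x 1 => "b1"
Compressed: "c1a4b1"
Compressed length: 6

6


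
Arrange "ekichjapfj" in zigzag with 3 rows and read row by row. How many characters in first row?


Zigzag "ekichjapfj" into 3 rows:
Placing characters:
  'e' => row 0
  'k' => row 1
  'i' => row 2
  'c' => row 1
  'h' => row 0
  'j' => row 1
  'a' => row 2
  'p' => row 1
  'f' => row 0
  'j' => row 1
Rows:
  Row 0: "ehf"
  Row 1: "kcjpj"
  Row 2: "ia"
First row length: 3

3


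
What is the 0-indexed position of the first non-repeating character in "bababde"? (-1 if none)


Input: bababde
Character frequencies:
  'a': 2
  'b': 3
  'd': 1
  'e': 1
Scanning left to right for freq == 1:
  Position 0 ('b'): freq=3, skip
  Position 1 ('a'): freq=2, skip
  Position 2 ('b'): freq=3, skip
  Position 3 ('a'): freq=2, skip
  Position 4 ('b'): freq=3, skip
  Position 5 ('d'): unique! => answer = 5

5


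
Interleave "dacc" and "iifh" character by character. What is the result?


Interleaving "dacc" and "iifh":
  Position 0: 'd' from first, 'i' from second => "di"
  Position 1: 'a' from first, 'i' from second => "ai"
  Position 2: 'c' from first, 'f' from second => "cf"
  Position 3: 'c' from first, 'h' from second => "ch"
Result: diaicfch

diaicfch


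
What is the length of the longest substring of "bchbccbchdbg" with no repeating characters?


Input: "bchbccbchdbg"
Sliding window (track last position of each char):
  Position 0 ('b'): window [0,0] length 1 -- new best
  Position 1 ('c'): window [0,1] length 2 -- new best
  Position 2 ('h'): window [0,2] length 3 -- new best
  Position 3 ('b'): repeat (last at 0), move window start to 1
  Position 3 ('b'): window [1,3] length 3
  Position 4 ('c'): repeat (last at 1), move window start to 2
  Position 4 ('c'): window [2,4] length 3
  Position 5 ('c'): repeat (last at 4), move window start to 5
  Position 5 ('c'): window [5,5] length 1
  Position 6 ('b'): window [5,6] length 2
  Position 7 ('c'): repeat (last at 5), move window start to 6
  Position 7 ('c'): window [6,7] length 2
  Position 8 ('h'): window [6,8] length 3
  Position 9 ('d'): window [6,9] length 4 -- new best
  Position 10 ('b'): repeat (last at 6), move window start to 7
  Position 10 ('b'): window [7,10] length 4
  Position 11 ('g'): window [7,11] length 5 -- new best
Longest substring with no repeats: "chdbg" with length 5

5


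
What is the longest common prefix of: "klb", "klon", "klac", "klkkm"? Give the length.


Words: klb, klon, klac, klkkm
  Position 0: all 'k' => match
  Position 1: all 'l' => match
  Position 2: ('b', 'o', 'a', 'k') => mismatch, stop
LCP = "kl" (length 2)

2


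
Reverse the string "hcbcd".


Input: hcbcd
Reading characters right to left:
  Position 4: 'd'
  Position 3: 'c'
  Position 2: 'b'
  Position 1: 'c'
  Position 0: 'h'
Reversed: dcbch

dcbch


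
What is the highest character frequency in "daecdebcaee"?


Input: daecdebcaee
Character counts:
  'a': 2
  'b': 1
  'c': 2
  'd': 2
  'e': 4
Maximum frequency: 4

4


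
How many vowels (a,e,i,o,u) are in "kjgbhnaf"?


Input: kjgbhnaf
Checking each character:
  'k' at position 0: consonant
  'j' at position 1: consonant
  'g' at position 2: consonant
  'b' at position 3: consonant
  'h' at position 4: consonant
  'n' at position 5: consonant
  'a' at position 6: vowel (running total: 1)
  'f' at position 7: consonant
Total vowels: 1

1


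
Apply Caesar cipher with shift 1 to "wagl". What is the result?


Caesar cipher: shift "wagl" by 1
  'w' (pos 22) + 1 = pos 23 = 'x'
  'a' (pos 0) + 1 = pos 1 = 'b'
  'g' (pos 6) + 1 = pos 7 = 'h'
  'l' (pos 11) + 1 = pos 12 = 'm'
Result: xbhm

xbhm


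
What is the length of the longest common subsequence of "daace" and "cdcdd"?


LCS of "daace" and "cdcdd"
DP table:
           c    d    c    d    d
      0    0    0    0    0    0
  d   0    0    1    1    1    1
  a   0    0    1    1    1    1
  a   0    0    1    1    1    1
  c   0    1    1    2    2    2
  e   0    1    1    2    2    2
LCS length = dp[5][5] = 2

2


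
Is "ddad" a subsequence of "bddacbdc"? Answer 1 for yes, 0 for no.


Check if "ddad" is a subsequence of "bddacbdc"
Greedy scan:
  Position 0 ('b'): no match needed
  Position 1 ('d'): matches sub[0] = 'd'
  Position 2 ('d'): matches sub[1] = 'd'
  Position 3 ('a'): matches sub[2] = 'a'
  Position 4 ('c'): no match needed
  Position 5 ('b'): no match needed
  Position 6 ('d'): matches sub[3] = 'd'
  Position 7 ('c'): no match needed
All 4 characters matched => is a subsequence

1


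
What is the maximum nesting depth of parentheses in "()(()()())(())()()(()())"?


Input: "()(()()())(())()()(()())"
Tracking depth:
  Position 0 '(': depth becomes 1
  Position 1 ')': depth becomes 0
  Position 2 '(': depth becomes 1
  Position 3 '(': depth becomes 2
  Position 4 ')': depth becomes 1
  Position 5 '(': depth becomes 2
  Position 6 ')': depth becomes 1
  Position 7 '(': depth becomes 2
  Position 8 ')': depth becomes 1
  Position 9 ')': depth becomes 0
  Position 10 '(': depth becomes 1
  Position 11 '(': depth becomes 2
  Position 12 ')': depth becomes 1
  Position 13 ')': depth becomes 0
  Position 14 '(': depth becomes 1
  Position 15 ')': depth becomes 0
  Position 16 '(': depth becomes 1
  Position 17 ')': depth becomes 0
  Position 18 '(': depth becomes 1
  Position 19 '(': depth becomes 2
  Position 20 ')': depth becomes 1
  Position 21 '(': depth becomes 2
  Position 22 ')': depth becomes 1
  Position 23 ')': depth becomes 0
Maximum depth reached: 2

2


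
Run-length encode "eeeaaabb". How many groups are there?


Input: eeeaaabb
Scanning for consecutive runs:
  Group 1: 'e' x 3 (positions 0-2)
  Group 2: 'a' x 3 (positions 3-5)
  Group 3: 'b' x 2 (positions 6-7)
Total groups: 3

3


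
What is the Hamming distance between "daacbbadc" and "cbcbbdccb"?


Comparing "daacbbadc" and "cbcbbdccb" position by position:
  Position 0: 'd' vs 'c' => differ
  Position 1: 'a' vs 'b' => differ
  Position 2: 'a' vs 'c' => differ
  Position 3: 'c' vs 'b' => differ
  Position 4: 'b' vs 'b' => same
  Position 5: 'b' vs 'd' => differ
  Position 6: 'a' vs 'c' => differ
  Position 7: 'd' vs 'c' => differ
  Position 8: 'c' vs 'b' => differ
Total differences (Hamming distance): 8

8


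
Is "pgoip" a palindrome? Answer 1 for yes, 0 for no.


Input: pgoip
Reversed: piogp
  Compare pos 0 ('p') with pos 4 ('p'): match
  Compare pos 1 ('g') with pos 3 ('i'): MISMATCH
Result: not a palindrome

0


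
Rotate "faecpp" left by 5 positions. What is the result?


Input: "faecpp", rotate left by 5
First 5 characters: "faecp"
Remaining characters: "p"
Concatenate remaining + first: "p" + "faecp" = "pfaecp"

pfaecp


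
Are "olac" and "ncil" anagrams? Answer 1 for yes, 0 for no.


Strings: "olac", "ncil"
Sorted first:  aclo
Sorted second: ciln
Differ at position 0: 'a' vs 'c' => not anagrams

0


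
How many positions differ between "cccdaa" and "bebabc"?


Comparing "cccdaa" and "bebabc" position by position:
  Position 0: 'c' vs 'b' => DIFFER
  Position 1: 'c' vs 'e' => DIFFER
  Position 2: 'c' vs 'b' => DIFFER
  Position 3: 'd' vs 'a' => DIFFER
  Position 4: 'a' vs 'b' => DIFFER
  Position 5: 'a' vs 'c' => DIFFER
Positions that differ: 6

6


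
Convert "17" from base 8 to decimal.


Input: "17" in base 8
Positional expansion:
  Digit '1' (value 1) x 8^1 = 8
  Digit '7' (value 7) x 8^0 = 7
Sum = 15

15


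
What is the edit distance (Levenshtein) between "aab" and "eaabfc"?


Computing edit distance: "aab" -> "eaabfc"
DP table:
           e    a    a    b    f    c
      0    1    2    3    4    5    6
  a   1    1    1    2    3    4    5
  a   2    2    1    1    2    3    4
  b   3    3    2    2    1    2    3
Edit distance = dp[3][6] = 3

3


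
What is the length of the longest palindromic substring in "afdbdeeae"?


Input: "afdbdeeae"
Checking substrings for palindromes:
  [2:5] "dbd" (len 3) => palindrome
  [6:9] "eae" (len 3) => palindrome
  [5:7] "ee" (len 2) => palindrome
Longest palindromic substring: "dbd" with length 3

3


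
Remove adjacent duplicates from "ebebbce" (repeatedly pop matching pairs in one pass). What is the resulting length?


Input: ebebbce
Stack-based adjacent duplicate removal:
  Read 'e': push. Stack: e
  Read 'b': push. Stack: eb
  Read 'e': push. Stack: ebe
  Read 'b': push. Stack: ebeb
  Read 'b': matches stack top 'b' => pop. Stack: ebe
  Read 'c': push. Stack: ebec
  Read 'e': push. Stack: ebece
Final stack: "ebece" (length 5)

5


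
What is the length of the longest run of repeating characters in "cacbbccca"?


Input: "cacbbccca"
Scanning for longest run:
  Position 1 ('a'): new char, reset run to 1
  Position 2 ('c'): new char, reset run to 1
  Position 3 ('b'): new char, reset run to 1
  Position 4 ('b'): continues run of 'b', length=2
  Position 5 ('c'): new char, reset run to 1
  Position 6 ('c'): continues run of 'c', length=2
  Position 7 ('c'): continues run of 'c', length=3
  Position 8 ('a'): new char, reset run to 1
Longest run: 'c' with length 3

3


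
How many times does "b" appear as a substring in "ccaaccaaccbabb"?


Searching for "b" in "ccaaccaaccbabb"
Scanning each position:
  Position 0: "c" => no
  Position 1: "c" => no
  Position 2: "a" => no
  Position 3: "a" => no
  Position 4: "c" => no
  Position 5: "c" => no
  Position 6: "a" => no
  Position 7: "a" => no
  Position 8: "c" => no
  Position 9: "c" => no
  Position 10: "b" => MATCH
  Position 11: "a" => no
  Position 12: "b" => MATCH
  Position 13: "b" => MATCH
Total occurrences: 3

3


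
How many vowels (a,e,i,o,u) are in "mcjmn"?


Input: mcjmn
Checking each character:
  'm' at position 0: consonant
  'c' at position 1: consonant
  'j' at position 2: consonant
  'm' at position 3: consonant
  'n' at position 4: consonant
Total vowels: 0

0


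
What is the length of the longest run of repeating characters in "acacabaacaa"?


Input: "acacabaacaa"
Scanning for longest run:
  Position 1 ('c'): new char, reset run to 1
  Position 2 ('a'): new char, reset run to 1
  Position 3 ('c'): new char, reset run to 1
  Position 4 ('a'): new char, reset run to 1
  Position 5 ('b'): new char, reset run to 1
  Position 6 ('a'): new char, reset run to 1
  Position 7 ('a'): continues run of 'a', length=2
  Position 8 ('c'): new char, reset run to 1
  Position 9 ('a'): new char, reset run to 1
  Position 10 ('a'): continues run of 'a', length=2
Longest run: 'a' with length 2

2


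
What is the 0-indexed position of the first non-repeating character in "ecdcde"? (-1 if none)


Input: ecdcde
Character frequencies:
  'c': 2
  'd': 2
  'e': 2
Scanning left to right for freq == 1:
  Position 0 ('e'): freq=2, skip
  Position 1 ('c'): freq=2, skip
  Position 2 ('d'): freq=2, skip
  Position 3 ('c'): freq=2, skip
  Position 4 ('d'): freq=2, skip
  Position 5 ('e'): freq=2, skip
  No unique character found => answer = -1

-1


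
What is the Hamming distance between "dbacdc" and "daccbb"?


Comparing "dbacdc" and "daccbb" position by position:
  Position 0: 'd' vs 'd' => same
  Position 1: 'b' vs 'a' => differ
  Position 2: 'a' vs 'c' => differ
  Position 3: 'c' vs 'c' => same
  Position 4: 'd' vs 'b' => differ
  Position 5: 'c' vs 'b' => differ
Total differences (Hamming distance): 4

4


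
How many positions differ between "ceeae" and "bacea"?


Comparing "ceeae" and "bacea" position by position:
  Position 0: 'c' vs 'b' => DIFFER
  Position 1: 'e' vs 'a' => DIFFER
  Position 2: 'e' vs 'c' => DIFFER
  Position 3: 'a' vs 'e' => DIFFER
  Position 4: 'e' vs 'a' => DIFFER
Positions that differ: 5

5


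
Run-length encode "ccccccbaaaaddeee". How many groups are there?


Input: ccccccbaaaaddeee
Scanning for consecutive runs:
  Group 1: 'c' x 6 (positions 0-5)
  Group 2: 'b' x 1 (positions 6-6)
  Group 3: 'a' x 4 (positions 7-10)
  Group 4: 'd' x 2 (positions 11-12)
  Group 5: 'e' x 3 (positions 13-15)
Total groups: 5

5


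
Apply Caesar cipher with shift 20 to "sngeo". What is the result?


Caesar cipher: shift "sngeo" by 20
  's' (pos 18) + 20 = pos 12 = 'm'
  'n' (pos 13) + 20 = pos 7 = 'h'
  'g' (pos 6) + 20 = pos 0 = 'a'
  'e' (pos 4) + 20 = pos 24 = 'y'
  'o' (pos 14) + 20 = pos 8 = 'i'
Result: mhayi

mhayi


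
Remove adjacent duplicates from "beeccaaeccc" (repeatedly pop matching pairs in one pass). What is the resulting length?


Input: beeccaaeccc
Stack-based adjacent duplicate removal:
  Read 'b': push. Stack: b
  Read 'e': push. Stack: be
  Read 'e': matches stack top 'e' => pop. Stack: b
  Read 'c': push. Stack: bc
  Read 'c': matches stack top 'c' => pop. Stack: b
  Read 'a': push. Stack: ba
  Read 'a': matches stack top 'a' => pop. Stack: b
  Read 'e': push. Stack: be
  Read 'c': push. Stack: bec
  Read 'c': matches stack top 'c' => pop. Stack: be
  Read 'c': push. Stack: bec
Final stack: "bec" (length 3)

3


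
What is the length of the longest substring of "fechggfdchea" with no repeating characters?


Input: "fechggfdchea"
Sliding window (track last position of each char):
  Position 0 ('f'): window [0,0] length 1 -- new best
  Position 1 ('e'): window [0,1] length 2 -- new best
  Position 2 ('c'): window [0,2] length 3 -- new best
  Position 3 ('h'): window [0,3] length 4 -- new best
  Position 4 ('g'): window [0,4] length 5 -- new best
  Position 5 ('g'): repeat (last at 4), move window start to 5
  Position 5 ('g'): window [5,5] length 1
  Position 6 ('f'): window [5,6] length 2
  Position 7 ('d'): window [5,7] length 3
  Position 8 ('c'): window [5,8] length 4
  Position 9 ('h'): window [5,9] length 5
  Position 10 ('e'): window [5,10] length 6 -- new best
  Position 11 ('a'): window [5,11] length 7 -- new best
Longest substring with no repeats: "gfdchea" with length 7

7


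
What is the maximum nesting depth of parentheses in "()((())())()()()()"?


Input: "()((())())()()()()"
Tracking depth:
  Position 0 '(': depth becomes 1
  Position 1 ')': depth becomes 0
  Position 2 '(': depth becomes 1
  Position 3 '(': depth becomes 2
  Position 4 '(': depth becomes 3
  Position 5 ')': depth becomes 2
  Position 6 ')': depth becomes 1
  Position 7 '(': depth becomes 2
  Position 8 ')': depth becomes 1
  Position 9 ')': depth becomes 0
  Position 10 '(': depth becomes 1
  Position 11 ')': depth becomes 0
  Position 12 '(': depth becomes 1
  Position 13 ')': depth becomes 0
  Position 14 '(': depth becomes 1
  Position 15 ')': depth becomes 0
  Position 16 '(': depth becomes 1
  Position 17 ')': depth becomes 0
Maximum depth reached: 3

3


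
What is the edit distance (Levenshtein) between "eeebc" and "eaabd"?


Computing edit distance: "eeebc" -> "eaabd"
DP table:
           e    a    a    b    d
      0    1    2    3    4    5
  e   1    0    1    2    3    4
  e   2    1    1    2    3    4
  e   3    2    2    2    3    4
  b   4    3    3    3    2    3
  c   5    4    4    4    3    3
Edit distance = dp[5][5] = 3

3


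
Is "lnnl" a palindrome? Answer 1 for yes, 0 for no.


Input: lnnl
Reversed: lnnl
  Compare pos 0 ('l') with pos 3 ('l'): match
  Compare pos 1 ('n') with pos 2 ('n'): match
Result: palindrome

1


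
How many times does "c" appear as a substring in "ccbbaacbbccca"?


Searching for "c" in "ccbbaacbbccca"
Scanning each position:
  Position 0: "c" => MATCH
  Position 1: "c" => MATCH
  Position 2: "b" => no
  Position 3: "b" => no
  Position 4: "a" => no
  Position 5: "a" => no
  Position 6: "c" => MATCH
  Position 7: "b" => no
  Position 8: "b" => no
  Position 9: "c" => MATCH
  Position 10: "c" => MATCH
  Position 11: "c" => MATCH
  Position 12: "a" => no
Total occurrences: 6

6


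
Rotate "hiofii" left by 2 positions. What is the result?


Input: "hiofii", rotate left by 2
First 2 characters: "hi"
Remaining characters: "ofii"
Concatenate remaining + first: "ofii" + "hi" = "ofiihi"

ofiihi


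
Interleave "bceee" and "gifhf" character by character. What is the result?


Interleaving "bceee" and "gifhf":
  Position 0: 'b' from first, 'g' from second => "bg"
  Position 1: 'c' from first, 'i' from second => "ci"
  Position 2: 'e' from first, 'f' from second => "ef"
  Position 3: 'e' from first, 'h' from second => "eh"
  Position 4: 'e' from first, 'f' from second => "ef"
Result: bgciefehef

bgciefehef


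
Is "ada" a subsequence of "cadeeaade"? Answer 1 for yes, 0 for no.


Check if "ada" is a subsequence of "cadeeaade"
Greedy scan:
  Position 0 ('c'): no match needed
  Position 1 ('a'): matches sub[0] = 'a'
  Position 2 ('d'): matches sub[1] = 'd'
  Position 3 ('e'): no match needed
  Position 4 ('e'): no match needed
  Position 5 ('a'): matches sub[2] = 'a'
  Position 6 ('a'): no match needed
  Position 7 ('d'): no match needed
  Position 8 ('e'): no match needed
All 3 characters matched => is a subsequence

1


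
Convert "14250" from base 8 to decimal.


Input: "14250" in base 8
Positional expansion:
  Digit '1' (value 1) x 8^4 = 4096
  Digit '4' (value 4) x 8^3 = 2048
  Digit '2' (value 2) x 8^2 = 128
  Digit '5' (value 5) x 8^1 = 40
  Digit '0' (value 0) x 8^0 = 0
Sum = 6312

6312


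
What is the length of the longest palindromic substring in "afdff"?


Input: "afdff"
Checking substrings for palindromes:
  [1:4] "fdf" (len 3) => palindrome
  [3:5] "ff" (len 2) => palindrome
Longest palindromic substring: "fdf" with length 3

3


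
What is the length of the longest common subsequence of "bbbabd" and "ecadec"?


LCS of "bbbabd" and "ecadec"
DP table:
           e    c    a    d    e    c
      0    0    0    0    0    0    0
  b   0    0    0    0    0    0    0
  b   0    0    0    0    0    0    0
  b   0    0    0    0    0    0    0
  a   0    0    0    1    1    1    1
  b   0    0    0    1    1    1    1
  d   0    0    0    1    2    2    2
LCS length = dp[6][6] = 2

2


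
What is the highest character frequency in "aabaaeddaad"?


Input: aabaaeddaad
Character counts:
  'a': 6
  'b': 1
  'd': 3
  'e': 1
Maximum frequency: 6

6


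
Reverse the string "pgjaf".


Input: pgjaf
Reading characters right to left:
  Position 4: 'f'
  Position 3: 'a'
  Position 2: 'j'
  Position 1: 'g'
  Position 0: 'p'
Reversed: fajgp

fajgp


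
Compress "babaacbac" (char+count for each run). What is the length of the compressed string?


Input: babaacbac
Runs:
  'b' x 1 => "b1"
  'a' x 1 => "a1"
  'b' x 1 => "b1"
  'a' x 2 => "a2"
  'c' x 1 => "c1"
  'b' x 1 => "b1"
  'a' x 1 => "a1"
  'c' x 1 => "c1"
Compressed: "b1a1b1a2c1b1a1c1"
Compressed length: 16

16


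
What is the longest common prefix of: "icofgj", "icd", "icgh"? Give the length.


Words: icofgj, icd, icgh
  Position 0: all 'i' => match
  Position 1: all 'c' => match
  Position 2: ('o', 'd', 'g') => mismatch, stop
LCP = "ic" (length 2)

2


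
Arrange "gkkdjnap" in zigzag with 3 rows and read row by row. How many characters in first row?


Zigzag "gkkdjnap" into 3 rows:
Placing characters:
  'g' => row 0
  'k' => row 1
  'k' => row 2
  'd' => row 1
  'j' => row 0
  'n' => row 1
  'a' => row 2
  'p' => row 1
Rows:
  Row 0: "gj"
  Row 1: "kdnp"
  Row 2: "ka"
First row length: 2

2


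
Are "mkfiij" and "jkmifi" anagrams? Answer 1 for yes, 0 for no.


Strings: "mkfiij", "jkmifi"
Sorted first:  fiijkm
Sorted second: fiijkm
Sorted forms match => anagrams

1


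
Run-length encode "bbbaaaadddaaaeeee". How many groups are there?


Input: bbbaaaadddaaaeeee
Scanning for consecutive runs:
  Group 1: 'b' x 3 (positions 0-2)
  Group 2: 'a' x 4 (positions 3-6)
  Group 3: 'd' x 3 (positions 7-9)
  Group 4: 'a' x 3 (positions 10-12)
  Group 5: 'e' x 4 (positions 13-16)
Total groups: 5

5


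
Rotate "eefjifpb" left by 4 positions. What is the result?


Input: "eefjifpb", rotate left by 4
First 4 characters: "eefj"
Remaining characters: "ifpb"
Concatenate remaining + first: "ifpb" + "eefj" = "ifpbeefj"

ifpbeefj


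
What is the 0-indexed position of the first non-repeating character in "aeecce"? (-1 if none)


Input: aeecce
Character frequencies:
  'a': 1
  'c': 2
  'e': 3
Scanning left to right for freq == 1:
  Position 0 ('a'): unique! => answer = 0

0
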